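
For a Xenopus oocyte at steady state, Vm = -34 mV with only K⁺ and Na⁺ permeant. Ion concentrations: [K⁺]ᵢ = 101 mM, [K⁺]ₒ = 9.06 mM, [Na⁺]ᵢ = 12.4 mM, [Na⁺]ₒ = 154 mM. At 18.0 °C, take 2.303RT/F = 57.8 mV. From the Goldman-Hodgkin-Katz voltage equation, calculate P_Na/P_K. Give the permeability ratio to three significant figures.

0.113

Let α = P_Na/P_K. GHK: Vm = 57.8·log₁₀[(Kₒ + α·Naₒ)/(Kᵢ + α·Naᵢ)].
10^(Vm/57.8) = 10^(-34.0/57.8) = 0.25809
So 0.25809·(Kᵢ + α·Naᵢ) = Kₒ + α·Naₒ → α = (0.25809·101.0 − 9.06) / (154.0 − 0.25809·12.4)
α = (26.07 − 9.06) / (154.0 − 3.2) = 17.01/150.8 = 0.1128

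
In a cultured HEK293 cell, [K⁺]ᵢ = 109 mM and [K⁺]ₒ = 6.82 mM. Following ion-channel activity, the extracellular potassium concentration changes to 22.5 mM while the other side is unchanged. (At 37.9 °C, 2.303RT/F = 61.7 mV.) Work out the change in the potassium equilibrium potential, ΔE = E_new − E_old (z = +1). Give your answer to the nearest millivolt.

32 mV

E_old = (61.7/1)·log₁₀(6.82/109) = -74.26 mV
E_new = (61.7/1)·log₁₀(22.5/109) = -42.28 mV
ΔE = -42.28 − (-74.26) = 31.99 mV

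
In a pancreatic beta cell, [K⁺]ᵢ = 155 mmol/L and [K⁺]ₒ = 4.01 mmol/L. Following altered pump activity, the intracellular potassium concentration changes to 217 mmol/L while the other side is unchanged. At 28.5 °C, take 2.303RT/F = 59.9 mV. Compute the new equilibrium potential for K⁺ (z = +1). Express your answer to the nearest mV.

After the shift: [K⁺]_out = 4.01, [K⁺]_in = 217 mmol/L.
E_new = (59.9/1)·log₁₀(4.01/217) = 59.90 · (-1.7333) = -103.83 mV

-104 mV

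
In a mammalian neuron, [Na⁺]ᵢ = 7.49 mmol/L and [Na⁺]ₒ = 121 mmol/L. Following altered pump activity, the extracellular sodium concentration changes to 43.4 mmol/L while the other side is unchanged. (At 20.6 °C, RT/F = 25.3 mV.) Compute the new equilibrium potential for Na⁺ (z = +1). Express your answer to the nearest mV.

44 mV

After the shift: [Na⁺]_out = 43.4, [Na⁺]_in = 7.49 mmol/L.
E_new = (25.3/1)·ln(43.4/7.49) = 25.30 · (1.7569) = 44.45 mV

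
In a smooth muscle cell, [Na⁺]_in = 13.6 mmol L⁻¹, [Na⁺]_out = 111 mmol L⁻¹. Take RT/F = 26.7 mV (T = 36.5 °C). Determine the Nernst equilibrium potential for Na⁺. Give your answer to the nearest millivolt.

E = (26.7/z) · ln([Na⁺]_out/[Na⁺]_in) with z = +1.
= (26.7/1) · ln(111/13.6) = 26.70 · ln(8.162)
= 26.70 · (2.0995) = 56.06 mV

56 mV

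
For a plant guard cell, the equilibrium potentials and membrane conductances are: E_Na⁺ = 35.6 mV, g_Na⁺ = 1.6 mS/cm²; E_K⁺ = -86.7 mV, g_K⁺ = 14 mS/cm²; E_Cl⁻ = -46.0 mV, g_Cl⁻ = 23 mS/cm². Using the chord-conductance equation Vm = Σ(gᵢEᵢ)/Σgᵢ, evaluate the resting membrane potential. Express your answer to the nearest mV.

Σ gᵢEᵢ = 1.6·(35.6) + 14·(-86.7) + 23·(-46.0) = -2214.84
Σ gᵢ = 1.6 + 14 + 23 = 38.6
Vm = -2214.84 / 38.6 = -57.38 mV

-57 mV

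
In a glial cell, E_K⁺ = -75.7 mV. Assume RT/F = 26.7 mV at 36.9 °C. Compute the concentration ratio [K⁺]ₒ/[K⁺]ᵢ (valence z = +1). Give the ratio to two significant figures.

ln([out]/[in]) = E·z/(26.7) = -75.7 × 1 / 26.7 = -2.8352
[out]/[in] = e^(-2.8352) = 0.05871

0.059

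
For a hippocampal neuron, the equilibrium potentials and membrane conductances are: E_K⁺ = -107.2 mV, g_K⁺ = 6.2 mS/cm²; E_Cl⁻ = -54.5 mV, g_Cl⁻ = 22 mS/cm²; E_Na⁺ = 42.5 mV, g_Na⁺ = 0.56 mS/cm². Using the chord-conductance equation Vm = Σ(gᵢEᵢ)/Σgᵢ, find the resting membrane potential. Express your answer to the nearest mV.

Σ gᵢEᵢ = 6.2·(-107.2) + 22·(-54.5) + 0.56·(42.5) = -1839.84
Σ gᵢ = 6.2 + 22 + 0.56 = 28.76
Vm = -1839.84 / 28.76 = -63.97 mV

-64 mV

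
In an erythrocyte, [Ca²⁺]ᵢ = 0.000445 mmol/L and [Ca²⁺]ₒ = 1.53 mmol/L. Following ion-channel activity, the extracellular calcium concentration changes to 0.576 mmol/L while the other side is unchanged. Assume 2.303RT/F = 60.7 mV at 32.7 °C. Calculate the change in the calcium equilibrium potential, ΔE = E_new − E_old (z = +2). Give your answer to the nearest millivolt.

-13 mV

E_old = (60.7/2)·log₁₀(1.53/0.000445) = 107.33 mV
E_new = (60.7/2)·log₁₀(0.576/0.000445) = 94.45 mV
ΔE = 94.45 − (107.33) = -12.88 mV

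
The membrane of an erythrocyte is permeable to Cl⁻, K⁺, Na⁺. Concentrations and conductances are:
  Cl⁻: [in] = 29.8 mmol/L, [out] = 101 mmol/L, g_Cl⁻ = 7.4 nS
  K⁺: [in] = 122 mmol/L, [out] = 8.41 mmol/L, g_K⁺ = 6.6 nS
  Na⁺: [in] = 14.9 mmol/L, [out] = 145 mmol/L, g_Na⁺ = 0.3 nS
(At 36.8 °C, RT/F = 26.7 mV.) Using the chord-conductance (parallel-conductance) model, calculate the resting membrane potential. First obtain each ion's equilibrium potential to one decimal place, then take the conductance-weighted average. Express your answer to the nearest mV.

E_Cl⁻ = (26.7/-1)·ln(101/29.8) = -32.6 mV
E_K⁺ = (26.7/1)·ln(8.41/122) = -71.4 mV
E_Na⁺ = (26.7/1)·ln(145/14.9) = 60.8 mV
Vm = (Σ gᵢEᵢ)/(Σ gᵢ) = (7.4·-32.6 + 6.6·-71.4 + 0.3·60.8) / (7.4 + 6.6 + 0.3)
= -694.24 / 14.3 = -48.55 mV

-49 mV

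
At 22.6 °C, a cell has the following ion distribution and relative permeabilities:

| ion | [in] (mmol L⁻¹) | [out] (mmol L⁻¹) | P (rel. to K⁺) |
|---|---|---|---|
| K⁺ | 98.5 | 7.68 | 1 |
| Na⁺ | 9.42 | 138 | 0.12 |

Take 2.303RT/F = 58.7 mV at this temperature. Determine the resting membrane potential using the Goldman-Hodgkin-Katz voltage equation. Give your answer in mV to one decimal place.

Vm = 58.7 · log₁₀[(Σ P·[cation]ₒ + Σ P·[anion]ᵢ) / (Σ P·[cation]ᵢ + Σ P·[anion]ₒ)]
Numerator = 1×7.68 + 0.12×138 = 24.24
Denominator = 1×98.5 + 0.12×9.42 = 99.63
Vm = 58.7 · log₁₀(0.2433) = 58.7 × (-0.6139) = -36.03 mV

-36.0 mV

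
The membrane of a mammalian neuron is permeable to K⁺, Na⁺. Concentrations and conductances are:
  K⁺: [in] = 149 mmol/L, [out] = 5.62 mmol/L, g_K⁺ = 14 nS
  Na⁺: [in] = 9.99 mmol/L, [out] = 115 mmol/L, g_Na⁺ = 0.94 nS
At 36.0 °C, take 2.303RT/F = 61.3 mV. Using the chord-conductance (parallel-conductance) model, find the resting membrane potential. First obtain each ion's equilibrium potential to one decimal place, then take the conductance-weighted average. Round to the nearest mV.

E_K⁺ = (61.3/1)·log₁₀(5.62/149) = -87.3 mV
E_Na⁺ = (61.3/1)·log₁₀(115/9.99) = 65.0 mV
Vm = (Σ gᵢEᵢ)/(Σ gᵢ) = (14·-87.3 + 0.94·65.0) / (14 + 0.94)
= -1161.10 / 14.94 = -77.72 mV

-78 mV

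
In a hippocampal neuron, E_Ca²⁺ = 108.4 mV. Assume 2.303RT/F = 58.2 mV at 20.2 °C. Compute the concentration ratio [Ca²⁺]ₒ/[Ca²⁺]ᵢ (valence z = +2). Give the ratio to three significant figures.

5310

log₁₀([out]/[in]) = E·z/(58.2) = 108.4 × 2 / 58.2 = 3.7251
[out]/[in] = 10^(3.7251) = 5310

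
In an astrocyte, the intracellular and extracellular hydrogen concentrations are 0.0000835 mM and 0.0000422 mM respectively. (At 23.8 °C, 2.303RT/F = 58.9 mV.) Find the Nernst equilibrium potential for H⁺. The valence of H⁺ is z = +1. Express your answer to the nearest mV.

E = (58.9/z) · log₁₀([H⁺]_out/[H⁺]_in) with z = +1.
= (58.9/1) · log₁₀(0.0000422/0.0000835) = 58.90 · log₁₀(0.5054)
= 58.90 · (-0.2964) = -17.46 mV

-17 mV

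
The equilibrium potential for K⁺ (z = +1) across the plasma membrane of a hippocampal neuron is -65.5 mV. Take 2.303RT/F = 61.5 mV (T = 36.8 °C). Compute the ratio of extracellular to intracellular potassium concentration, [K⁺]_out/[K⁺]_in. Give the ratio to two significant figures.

log₁₀([out]/[in]) = E·z/(61.5) = -65.5 × 1 / 61.5 = -1.0650
[out]/[in] = 10^(-1.0650) = 0.08609

0.086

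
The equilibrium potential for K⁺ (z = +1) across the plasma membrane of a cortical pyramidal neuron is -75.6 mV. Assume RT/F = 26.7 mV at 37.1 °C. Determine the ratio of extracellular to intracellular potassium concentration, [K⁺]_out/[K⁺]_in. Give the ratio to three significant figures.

ln([out]/[in]) = E·z/(26.7) = -75.6 × 1 / 26.7 = -2.8315
[out]/[in] = e^(-2.8315) = 0.05893

0.0589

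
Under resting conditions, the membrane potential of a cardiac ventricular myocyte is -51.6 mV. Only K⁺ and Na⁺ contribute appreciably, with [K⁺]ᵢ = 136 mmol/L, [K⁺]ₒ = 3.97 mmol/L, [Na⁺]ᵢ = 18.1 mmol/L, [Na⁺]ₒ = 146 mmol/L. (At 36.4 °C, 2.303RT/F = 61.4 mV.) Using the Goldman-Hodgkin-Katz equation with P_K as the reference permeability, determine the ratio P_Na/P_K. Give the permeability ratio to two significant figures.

Let α = P_Na/P_K. GHK: Vm = 61.4·log₁₀[(Kₒ + α·Naₒ)/(Kᵢ + α·Naᵢ)].
10^(Vm/61.4) = 10^(-51.6/61.4) = 0.14441
So 0.14441·(Kᵢ + α·Naᵢ) = Kₒ + α·Naₒ → α = (0.14441·136.0 − 3.97) / (146.0 − 0.14441·18.1)
α = (19.64 − 3.97) / (146.0 − 2.614) = 15.67/143.4 = 0.1093

0.11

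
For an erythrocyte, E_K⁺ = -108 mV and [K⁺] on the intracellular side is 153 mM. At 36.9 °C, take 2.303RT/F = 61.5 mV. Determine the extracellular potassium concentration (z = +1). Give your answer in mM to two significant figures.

2.7 mM

Nernst: E = (61.5/1) · log₁₀([out]/[in]), so log₁₀([out]/[in]) = -108.0 × 1 / 61.5 = -1.7561.
[out]/[in] = 10^(-1.7561) = 0.01753.
[out] = 0.01753 × 153 = 2.683 mM.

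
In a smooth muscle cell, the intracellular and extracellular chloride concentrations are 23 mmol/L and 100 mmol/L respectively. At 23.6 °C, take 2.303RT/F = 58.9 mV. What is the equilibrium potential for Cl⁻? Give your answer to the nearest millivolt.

-38 mV

E = (58.9/z) · log₁₀([Cl⁻]_out/[Cl⁻]_in) with z = -1.
For an anion, dividing by z = -1 reverses the sign.
= (58.9/-1) · log₁₀(100/23) = -58.90 · log₁₀(4.348)
= -58.90 · (0.6383) = -37.59 mV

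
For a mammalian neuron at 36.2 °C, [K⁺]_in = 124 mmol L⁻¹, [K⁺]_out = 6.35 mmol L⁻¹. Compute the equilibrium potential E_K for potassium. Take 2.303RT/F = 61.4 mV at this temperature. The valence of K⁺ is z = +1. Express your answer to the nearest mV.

E = (61.4/z) · log₁₀([K⁺]_out/[K⁺]_in) with z = +1.
= (61.4/1) · log₁₀(6.35/124) = 61.40 · log₁₀(0.05121)
= 61.40 · (-1.2906) = -79.25 mV

-79 mV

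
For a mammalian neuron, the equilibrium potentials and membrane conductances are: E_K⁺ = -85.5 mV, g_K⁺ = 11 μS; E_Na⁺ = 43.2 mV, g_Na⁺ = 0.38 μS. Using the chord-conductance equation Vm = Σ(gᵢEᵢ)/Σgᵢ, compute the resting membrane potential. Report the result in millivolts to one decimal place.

Σ gᵢEᵢ = 11·(-85.5) + 0.38·(43.2) = -924.08
Σ gᵢ = 11 + 0.38 = 11.38
Vm = -924.08 / 11.38 = -81.20 mV

-81.2 mV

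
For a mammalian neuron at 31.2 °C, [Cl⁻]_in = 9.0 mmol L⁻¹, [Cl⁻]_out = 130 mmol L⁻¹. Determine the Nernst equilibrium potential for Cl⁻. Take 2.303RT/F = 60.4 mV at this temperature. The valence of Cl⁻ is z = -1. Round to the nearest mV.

-70 mV

E = (60.4/z) · log₁₀([Cl⁻]_out/[Cl⁻]_in) with z = -1.
For an anion, dividing by z = -1 reverses the sign.
= (60.4/-1) · log₁₀(130/9.0) = -60.40 · log₁₀(14.44)
= -60.40 · (1.1597) = -70.05 mV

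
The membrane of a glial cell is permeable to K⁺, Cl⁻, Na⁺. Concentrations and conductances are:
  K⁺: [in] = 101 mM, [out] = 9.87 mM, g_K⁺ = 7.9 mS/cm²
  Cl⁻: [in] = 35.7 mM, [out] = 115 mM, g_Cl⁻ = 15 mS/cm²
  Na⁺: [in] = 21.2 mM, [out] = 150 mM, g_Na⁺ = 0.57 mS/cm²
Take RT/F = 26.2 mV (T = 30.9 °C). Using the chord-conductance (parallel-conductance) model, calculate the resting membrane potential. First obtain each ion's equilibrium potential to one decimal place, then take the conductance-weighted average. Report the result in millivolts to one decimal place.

-38.8 mV

E_K⁺ = (26.2/1)·ln(9.87/101) = -60.9 mV
E_Cl⁻ = (26.2/-1)·ln(115/35.7) = -30.6 mV
E_Na⁺ = (26.2/1)·ln(150/21.2) = 51.3 mV
Vm = (Σ gᵢEᵢ)/(Σ gᵢ) = (7.9·-60.9 + 15·-30.6 + 0.57·51.3) / (7.9 + 15 + 0.57)
= -910.87 / 23.47 = -38.81 mV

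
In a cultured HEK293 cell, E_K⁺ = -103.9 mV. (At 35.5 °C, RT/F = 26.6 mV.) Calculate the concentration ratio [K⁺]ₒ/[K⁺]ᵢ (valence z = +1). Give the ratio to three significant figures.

0.0201

ln([out]/[in]) = E·z/(26.6) = -103.9 × 1 / 26.6 = -3.9060
[out]/[in] = e^(-3.9060) = 0.02012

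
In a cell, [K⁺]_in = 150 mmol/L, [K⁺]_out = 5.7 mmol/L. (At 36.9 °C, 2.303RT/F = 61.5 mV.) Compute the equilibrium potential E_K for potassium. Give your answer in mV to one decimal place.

E = (61.5/z) · log₁₀([K⁺]_out/[K⁺]_in) with z = +1.
= (61.5/1) · log₁₀(5.7/150) = 61.50 · log₁₀(0.038)
= 61.50 · (-1.4202) = -87.34 mV

-87.3 mV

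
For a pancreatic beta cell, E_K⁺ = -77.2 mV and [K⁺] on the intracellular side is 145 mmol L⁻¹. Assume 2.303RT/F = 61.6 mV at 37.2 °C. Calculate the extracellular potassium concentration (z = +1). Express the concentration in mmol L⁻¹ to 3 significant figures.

8.09 mmol L⁻¹

Nernst: E = (61.6/1) · log₁₀([out]/[in]), so log₁₀([out]/[in]) = -77.2 × 1 / 61.6 = -1.2532.
[out]/[in] = 10^(-1.2532) = 0.05582.
[out] = 0.05582 × 145 = 8.093 mmol L⁻¹.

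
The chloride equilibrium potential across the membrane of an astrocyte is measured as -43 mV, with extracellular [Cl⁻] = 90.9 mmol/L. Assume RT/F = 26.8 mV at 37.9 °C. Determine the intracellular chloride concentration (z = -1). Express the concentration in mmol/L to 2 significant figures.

18 mmol/L

Nernst: E = (26.8/-1) · ln([out]/[in]), so ln([out]/[in]) = -43.0 × -1 / 26.8 = 1.6045.
[out]/[in] = e^(1.6045) = 4.975.
[in] = 90.9 / 4.975 = 18.27 mmol/L.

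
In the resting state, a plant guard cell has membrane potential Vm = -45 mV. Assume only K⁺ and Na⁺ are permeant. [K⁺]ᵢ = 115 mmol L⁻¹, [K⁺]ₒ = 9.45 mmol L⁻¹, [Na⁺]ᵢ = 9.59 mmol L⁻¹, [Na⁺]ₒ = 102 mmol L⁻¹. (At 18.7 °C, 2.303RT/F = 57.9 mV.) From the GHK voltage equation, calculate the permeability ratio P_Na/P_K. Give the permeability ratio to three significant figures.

0.0972

Let α = P_Na/P_K. GHK: Vm = 57.9·log₁₀[(Kₒ + α·Naₒ)/(Kᵢ + α·Naᵢ)].
10^(Vm/57.9) = 10^(-45.0/57.9) = 0.16703
So 0.16703·(Kᵢ + α·Naᵢ) = Kₒ + α·Naₒ → α = (0.16703·115.0 − 9.45) / (102.0 − 0.16703·9.59)
α = (19.21 − 9.45) / (102.0 − 1.602) = 9.759/100.4 = 0.0972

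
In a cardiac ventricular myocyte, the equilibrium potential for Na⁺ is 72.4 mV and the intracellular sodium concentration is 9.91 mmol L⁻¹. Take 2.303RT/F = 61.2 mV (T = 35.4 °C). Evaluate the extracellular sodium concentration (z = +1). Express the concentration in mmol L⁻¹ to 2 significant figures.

150 mmol L⁻¹

Nernst: E = (61.2/1) · log₁₀([out]/[in]), so log₁₀([out]/[in]) = 72.4 × 1 / 61.2 = 1.1830.
[out]/[in] = 10^(1.1830) = 15.24.
[out] = 15.24 × 9.91 = 151 mmol L⁻¹.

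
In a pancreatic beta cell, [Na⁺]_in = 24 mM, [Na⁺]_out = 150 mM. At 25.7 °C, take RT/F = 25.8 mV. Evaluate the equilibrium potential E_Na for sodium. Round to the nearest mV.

E = (25.8/z) · ln([Na⁺]_out/[Na⁺]_in) with z = +1.
= (25.8/1) · ln(150/24) = 25.80 · ln(6.25)
= 25.80 · (1.8326) = 47.28 mV

47 mV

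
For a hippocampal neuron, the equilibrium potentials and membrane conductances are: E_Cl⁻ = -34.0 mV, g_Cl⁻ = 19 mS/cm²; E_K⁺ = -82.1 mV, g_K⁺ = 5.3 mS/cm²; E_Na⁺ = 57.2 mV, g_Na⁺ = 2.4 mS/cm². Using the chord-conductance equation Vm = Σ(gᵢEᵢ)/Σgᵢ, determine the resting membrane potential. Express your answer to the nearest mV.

-35 mV

Σ gᵢEᵢ = 19·(-34.0) + 5.3·(-82.1) + 2.4·(57.2) = -943.85
Σ gᵢ = 19 + 5.3 + 2.4 = 26.7
Vm = -943.85 / 26.7 = -35.35 mV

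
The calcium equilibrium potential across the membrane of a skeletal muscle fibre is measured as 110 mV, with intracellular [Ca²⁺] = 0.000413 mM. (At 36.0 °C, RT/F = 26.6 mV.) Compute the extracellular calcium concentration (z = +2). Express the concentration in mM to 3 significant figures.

Nernst: E = (26.6/2) · ln([out]/[in]), so ln([out]/[in]) = 110.0 × 2 / 26.6 = 8.2707.
[out]/[in] = e^(8.2707) = 3908.
[out] = 3908 × 0.000413 = 1.614 mM.

1.61 mM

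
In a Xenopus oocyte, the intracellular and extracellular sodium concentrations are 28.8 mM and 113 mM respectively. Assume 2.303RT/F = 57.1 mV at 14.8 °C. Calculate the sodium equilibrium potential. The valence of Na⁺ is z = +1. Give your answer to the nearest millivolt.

34 mV

E = (57.1/z) · log₁₀([Na⁺]_out/[Na⁺]_in) with z = +1.
= (57.1/1) · log₁₀(113/28.8) = 57.10 · log₁₀(3.924)
= 57.10 · (0.5937) = 33.90 mV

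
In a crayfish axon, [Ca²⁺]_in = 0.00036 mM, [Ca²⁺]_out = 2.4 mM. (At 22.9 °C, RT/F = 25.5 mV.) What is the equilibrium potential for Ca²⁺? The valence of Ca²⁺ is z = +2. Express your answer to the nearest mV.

112 mV

E = (25.5/z) · ln([Ca²⁺]_out/[Ca²⁺]_in) with z = +2.
= (25.5/2) · ln(2.4/0.00036) = 12.75 · ln(6667)
= 12.75 · (8.8049) = 112.26 mV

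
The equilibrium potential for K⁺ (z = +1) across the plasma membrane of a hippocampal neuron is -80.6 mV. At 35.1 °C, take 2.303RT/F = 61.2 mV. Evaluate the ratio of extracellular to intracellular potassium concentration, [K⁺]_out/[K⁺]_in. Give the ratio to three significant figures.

log₁₀([out]/[in]) = E·z/(61.2) = -80.6 × 1 / 61.2 = -1.3170
[out]/[in] = 10^(-1.3170) = 0.0482

0.0482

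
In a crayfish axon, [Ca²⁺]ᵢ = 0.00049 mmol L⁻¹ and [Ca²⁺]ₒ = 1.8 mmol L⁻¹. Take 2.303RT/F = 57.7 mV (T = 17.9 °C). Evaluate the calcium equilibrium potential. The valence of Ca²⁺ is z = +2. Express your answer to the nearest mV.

E = (57.7/z) · log₁₀([Ca²⁺]_out/[Ca²⁺]_in) with z = +2.
= (57.7/2) · log₁₀(1.8/0.00049) = 28.85 · log₁₀(3673)
= 28.85 · (3.5651) = 102.85 mV

103 mV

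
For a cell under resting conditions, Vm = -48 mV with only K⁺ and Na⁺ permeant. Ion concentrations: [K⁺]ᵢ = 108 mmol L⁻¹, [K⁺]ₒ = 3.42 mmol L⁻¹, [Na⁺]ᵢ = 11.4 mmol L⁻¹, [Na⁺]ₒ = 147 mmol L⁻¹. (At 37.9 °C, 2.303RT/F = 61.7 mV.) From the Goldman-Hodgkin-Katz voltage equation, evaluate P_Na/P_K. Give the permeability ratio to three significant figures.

0.101

Let α = P_Na/P_K. GHK: Vm = 61.7·log₁₀[(Kₒ + α·Naₒ)/(Kᵢ + α·Naᵢ)].
10^(Vm/61.7) = 10^(-48.0/61.7) = 0.16674
So 0.16674·(Kᵢ + α·Naᵢ) = Kₒ + α·Naₒ → α = (0.16674·108.0 − 3.42) / (147.0 − 0.16674·11.4)
α = (18.01 − 3.42) / (147.0 − 1.901) = 14.59/145.1 = 0.1005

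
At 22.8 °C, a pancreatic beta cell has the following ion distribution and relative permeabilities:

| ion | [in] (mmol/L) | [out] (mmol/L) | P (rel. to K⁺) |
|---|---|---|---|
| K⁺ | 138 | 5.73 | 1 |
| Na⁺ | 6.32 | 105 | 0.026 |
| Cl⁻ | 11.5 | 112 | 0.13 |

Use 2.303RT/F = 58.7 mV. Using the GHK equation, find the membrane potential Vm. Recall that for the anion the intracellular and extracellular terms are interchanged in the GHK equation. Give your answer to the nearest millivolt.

Vm = 58.7 · log₁₀[(Σ P·[cation]ₒ + Σ P·[anion]ᵢ) / (Σ P·[cation]ᵢ + Σ P·[anion]ₒ)]
Numerator = 1×5.73 + 0.026×105 + 0.13×11.5 = 9.955
Denominator = 1×138 + 0.026×6.32 + 0.13×112 = 152.7
Vm = 58.7 · log₁₀(0.065183) = 58.7 × (-1.1859) = -69.61 mV

-70 mV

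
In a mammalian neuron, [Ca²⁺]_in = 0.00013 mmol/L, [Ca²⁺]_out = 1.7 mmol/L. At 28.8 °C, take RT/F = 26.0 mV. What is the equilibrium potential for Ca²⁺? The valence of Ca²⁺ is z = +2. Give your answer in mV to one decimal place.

E = (26.0/z) · ln([Ca²⁺]_out/[Ca²⁺]_in) with z = +2.
= (26.0/2) · ln(1.7/0.00013) = 13.00 · ln(1.308e+04)
= 13.00 · (9.4786) = 123.22 mV

123.2 mV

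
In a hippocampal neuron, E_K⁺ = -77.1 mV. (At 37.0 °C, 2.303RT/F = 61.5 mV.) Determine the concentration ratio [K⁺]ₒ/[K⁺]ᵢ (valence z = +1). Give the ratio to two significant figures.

0.056

log₁₀([out]/[in]) = E·z/(61.5) = -77.1 × 1 / 61.5 = -1.2537
[out]/[in] = 10^(-1.2537) = 0.05576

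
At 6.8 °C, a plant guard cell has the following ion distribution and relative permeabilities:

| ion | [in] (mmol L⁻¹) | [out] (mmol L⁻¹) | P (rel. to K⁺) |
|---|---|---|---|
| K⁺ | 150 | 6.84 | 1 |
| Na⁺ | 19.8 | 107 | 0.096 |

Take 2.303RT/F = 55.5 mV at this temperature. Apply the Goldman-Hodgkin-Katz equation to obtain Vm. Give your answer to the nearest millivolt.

-53 mV

Vm = 55.5 · log₁₀[(Σ P·[cation]ₒ + Σ P·[anion]ᵢ) / (Σ P·[cation]ᵢ + Σ P·[anion]ₒ)]
Numerator = 1×6.84 + 0.096×107 = 17.11
Denominator = 1×150 + 0.096×19.8 = 151.9
Vm = 55.5 · log₁₀(0.11265) = 55.5 × (-0.9483) = -52.63 mV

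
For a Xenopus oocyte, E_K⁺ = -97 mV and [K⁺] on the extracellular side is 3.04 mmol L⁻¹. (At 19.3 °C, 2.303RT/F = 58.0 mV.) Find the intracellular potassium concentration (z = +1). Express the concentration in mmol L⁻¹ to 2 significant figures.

Nernst: E = (58.0/1) · log₁₀([out]/[in]), so log₁₀([out]/[in]) = -97.0 × 1 / 58.0 = -1.6724.
[out]/[in] = 10^(-1.6724) = 0.02126.
[in] = 3.04 / 0.02126 = 143 mmol L⁻¹.

140 mmol L⁻¹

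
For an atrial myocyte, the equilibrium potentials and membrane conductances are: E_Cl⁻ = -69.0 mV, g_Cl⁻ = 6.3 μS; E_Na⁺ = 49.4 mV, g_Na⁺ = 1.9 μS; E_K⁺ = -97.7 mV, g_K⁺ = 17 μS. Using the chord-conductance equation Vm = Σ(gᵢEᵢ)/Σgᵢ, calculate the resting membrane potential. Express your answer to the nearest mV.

-79 mV

Σ gᵢEᵢ = 6.3·(-69.0) + 1.9·(49.4) + 17·(-97.7) = -2001.74
Σ gᵢ = 6.3 + 1.9 + 17 = 25.2
Vm = -2001.74 / 25.2 = -79.43 mV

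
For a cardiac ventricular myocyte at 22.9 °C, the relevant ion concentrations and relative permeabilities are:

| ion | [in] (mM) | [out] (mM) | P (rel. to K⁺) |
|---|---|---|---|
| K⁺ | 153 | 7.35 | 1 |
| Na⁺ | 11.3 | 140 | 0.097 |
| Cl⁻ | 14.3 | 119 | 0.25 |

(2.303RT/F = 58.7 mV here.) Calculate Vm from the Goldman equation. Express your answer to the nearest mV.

Vm = 58.7 · log₁₀[(Σ P·[cation]ₒ + Σ P·[anion]ᵢ) / (Σ P·[cation]ᵢ + Σ P·[anion]ₒ)]
Numerator = 1×7.35 + 0.097×140 + 0.25×14.3 = 24.5
Denominator = 1×153 + 0.097×11.3 + 0.25×119 = 183.8
Vm = 58.7 · log₁₀(0.13329) = 58.7 × (-0.8752) = -51.37 mV

-51 mV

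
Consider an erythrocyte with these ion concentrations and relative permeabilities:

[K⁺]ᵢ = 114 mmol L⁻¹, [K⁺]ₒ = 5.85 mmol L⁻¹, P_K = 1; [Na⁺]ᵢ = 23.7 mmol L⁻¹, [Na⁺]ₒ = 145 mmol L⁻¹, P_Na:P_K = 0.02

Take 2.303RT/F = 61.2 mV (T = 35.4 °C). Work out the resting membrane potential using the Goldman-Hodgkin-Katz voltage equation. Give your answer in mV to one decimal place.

-68.3 mV

Vm = 61.2 · log₁₀[(Σ P·[cation]ₒ + Σ P·[anion]ᵢ) / (Σ P·[cation]ᵢ + Σ P·[anion]ₒ)]
Numerator = 1×5.85 + 0.02×145 = 8.75
Denominator = 1×114 + 0.02×23.7 = 114.5
Vm = 61.2 · log₁₀(0.076437) = 61.2 × (-1.1167) = -68.34 mV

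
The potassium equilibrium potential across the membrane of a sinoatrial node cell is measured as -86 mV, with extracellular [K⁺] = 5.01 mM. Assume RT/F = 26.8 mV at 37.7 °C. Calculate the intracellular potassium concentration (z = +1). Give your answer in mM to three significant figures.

Nernst: E = (26.8/1) · ln([out]/[in]), so ln([out]/[in]) = -86.0 × 1 / 26.8 = -3.2090.
[out]/[in] = e^(-3.2090) = 0.0404.
[in] = 5.01 / 0.0404 = 124 mM.

124 mM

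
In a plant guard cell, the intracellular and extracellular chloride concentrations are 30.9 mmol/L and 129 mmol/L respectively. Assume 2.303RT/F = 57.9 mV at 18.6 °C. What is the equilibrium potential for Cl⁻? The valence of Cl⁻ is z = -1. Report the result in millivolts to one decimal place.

E = (57.9/z) · log₁₀([Cl⁻]_out/[Cl⁻]_in) with z = -1.
For an anion, dividing by z = -1 reverses the sign.
= (57.9/-1) · log₁₀(129/30.9) = -57.90 · log₁₀(4.175)
= -57.90 · (0.6206) = -35.93 mV

-35.9 mV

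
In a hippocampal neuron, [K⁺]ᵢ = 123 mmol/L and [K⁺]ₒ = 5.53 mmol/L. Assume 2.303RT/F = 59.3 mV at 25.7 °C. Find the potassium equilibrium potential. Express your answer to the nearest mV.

E = (59.3/z) · log₁₀([K⁺]_out/[K⁺]_in) with z = +1.
= (59.3/1) · log₁₀(5.53/123) = 59.30 · log₁₀(0.04496)
= 59.30 · (-1.3472) = -79.89 mV

-80 mV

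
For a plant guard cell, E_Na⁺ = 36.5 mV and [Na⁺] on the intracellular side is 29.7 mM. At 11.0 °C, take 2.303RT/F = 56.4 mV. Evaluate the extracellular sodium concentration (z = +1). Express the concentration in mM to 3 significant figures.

132 mM

Nernst: E = (56.4/1) · log₁₀([out]/[in]), so log₁₀([out]/[in]) = 36.5 × 1 / 56.4 = 0.6472.
[out]/[in] = 10^(0.6472) = 4.438.
[out] = 4.438 × 29.7 = 131.8 mM.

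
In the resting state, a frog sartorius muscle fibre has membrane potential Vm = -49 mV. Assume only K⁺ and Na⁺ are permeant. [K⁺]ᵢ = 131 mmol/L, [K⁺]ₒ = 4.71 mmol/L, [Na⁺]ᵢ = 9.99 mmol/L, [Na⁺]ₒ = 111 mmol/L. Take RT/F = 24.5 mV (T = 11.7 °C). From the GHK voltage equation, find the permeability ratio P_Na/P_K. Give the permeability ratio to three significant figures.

0.119

Let α = P_Na/P_K. GHK: Vm = 24.5·ln[(Kₒ + α·Naₒ)/(Kᵢ + α·Naᵢ)].
e^(Vm/24.5) = e^(-49.0/24.5) = 0.13534
So 0.13534·(Kᵢ + α·Naᵢ) = Kₒ + α·Naₒ → α = (0.13534·131.0 − 4.71) / (111.0 − 0.13534·9.99)
α = (17.73 − 4.71) / (111.0 − 1.352) = 13.02/109.6 = 0.1187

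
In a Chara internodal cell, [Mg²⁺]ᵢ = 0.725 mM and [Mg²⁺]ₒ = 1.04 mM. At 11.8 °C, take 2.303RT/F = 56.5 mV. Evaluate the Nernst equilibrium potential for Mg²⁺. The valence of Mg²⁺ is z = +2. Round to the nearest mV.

E = (56.5/z) · log₁₀([Mg²⁺]_out/[Mg²⁺]_in) with z = +2.
= (56.5/2) · log₁₀(1.04/0.725) = 28.25 · log₁₀(1.434)
= 28.25 · (0.1567) = 4.43 mV

4 mV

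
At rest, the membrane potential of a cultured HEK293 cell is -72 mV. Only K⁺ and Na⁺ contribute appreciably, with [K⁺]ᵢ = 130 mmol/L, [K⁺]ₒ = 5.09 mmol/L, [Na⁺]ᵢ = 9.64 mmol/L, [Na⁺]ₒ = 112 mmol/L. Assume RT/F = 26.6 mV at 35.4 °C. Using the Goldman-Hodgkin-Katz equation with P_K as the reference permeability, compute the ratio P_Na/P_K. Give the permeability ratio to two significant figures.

0.032

Let α = P_Na/P_K. GHK: Vm = 26.6·ln[(Kₒ + α·Naₒ)/(Kᵢ + α·Naᵢ)].
e^(Vm/26.6) = e^(-72.0/26.6) = 0.066752
So 0.066752·(Kᵢ + α·Naᵢ) = Kₒ + α·Naₒ → α = (0.066752·130.0 − 5.09) / (112.0 − 0.066752·9.64)
α = (8.678 − 5.09) / (112.0 − 0.6435) = 3.588/111.4 = 0.03222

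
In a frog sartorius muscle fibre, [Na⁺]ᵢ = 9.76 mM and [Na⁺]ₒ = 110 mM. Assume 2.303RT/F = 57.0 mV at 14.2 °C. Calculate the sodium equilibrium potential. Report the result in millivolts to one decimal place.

60.0 mV

E = (57.0/z) · log₁₀([Na⁺]_out/[Na⁺]_in) with z = +1.
= (57.0/1) · log₁₀(110/9.76) = 57.00 · log₁₀(11.27)
= 57.00 · (1.0519) = 59.96 mV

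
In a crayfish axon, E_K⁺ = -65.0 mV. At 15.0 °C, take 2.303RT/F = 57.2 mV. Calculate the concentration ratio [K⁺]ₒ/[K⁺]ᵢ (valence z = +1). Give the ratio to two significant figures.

log₁₀([out]/[in]) = E·z/(57.2) = -65.0 × 1 / 57.2 = -1.1364
[out]/[in] = 10^(-1.1364) = 0.07305

0.073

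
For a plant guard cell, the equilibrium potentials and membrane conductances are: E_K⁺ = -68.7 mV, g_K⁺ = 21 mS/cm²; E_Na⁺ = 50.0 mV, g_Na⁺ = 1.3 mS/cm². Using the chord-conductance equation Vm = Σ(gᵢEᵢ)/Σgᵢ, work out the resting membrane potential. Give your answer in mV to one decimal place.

-61.8 mV

Σ gᵢEᵢ = 21·(-68.7) + 1.3·(50.0) = -1377.70
Σ gᵢ = 21 + 1.3 = 22.3
Vm = -1377.70 / 22.3 = -61.78 mV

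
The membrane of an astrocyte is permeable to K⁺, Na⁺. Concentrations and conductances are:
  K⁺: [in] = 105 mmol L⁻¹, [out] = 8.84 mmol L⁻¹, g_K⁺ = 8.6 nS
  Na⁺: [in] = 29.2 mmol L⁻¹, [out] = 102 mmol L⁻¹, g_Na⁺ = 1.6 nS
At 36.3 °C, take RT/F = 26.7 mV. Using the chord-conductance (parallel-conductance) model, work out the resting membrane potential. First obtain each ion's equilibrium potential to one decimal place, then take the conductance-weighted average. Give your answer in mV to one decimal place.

-50.5 mV

E_K⁺ = (26.7/1)·ln(8.84/105) = -66.1 mV
E_Na⁺ = (26.7/1)·ln(102/29.2) = 33.4 mV
Vm = (Σ gᵢEᵢ)/(Σ gᵢ) = (8.6·-66.1 + 1.6·33.4) / (8.6 + 1.6)
= -515.02 / 10.2 = -50.49 mV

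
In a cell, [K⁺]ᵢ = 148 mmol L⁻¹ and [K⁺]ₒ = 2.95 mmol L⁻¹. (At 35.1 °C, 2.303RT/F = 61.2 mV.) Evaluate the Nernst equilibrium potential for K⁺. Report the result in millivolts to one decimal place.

-104.1 mV

E = (61.2/z) · log₁₀([K⁺]_out/[K⁺]_in) with z = +1.
= (61.2/1) · log₁₀(2.95/148) = 61.20 · log₁₀(0.01993)
= 61.20 · (-1.7004) = -104.07 mV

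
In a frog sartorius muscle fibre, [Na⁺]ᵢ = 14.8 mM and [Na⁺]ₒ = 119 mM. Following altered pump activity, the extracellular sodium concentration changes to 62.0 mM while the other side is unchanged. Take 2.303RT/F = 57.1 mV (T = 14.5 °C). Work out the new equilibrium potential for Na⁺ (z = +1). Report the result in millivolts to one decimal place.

35.5 mV

After the shift: [Na⁺]_out = 62.0, [Na⁺]_in = 14.8 mM.
E_new = (57.1/1)·log₁₀(62.0/14.8) = 57.10 · (0.6221) = 35.52 mV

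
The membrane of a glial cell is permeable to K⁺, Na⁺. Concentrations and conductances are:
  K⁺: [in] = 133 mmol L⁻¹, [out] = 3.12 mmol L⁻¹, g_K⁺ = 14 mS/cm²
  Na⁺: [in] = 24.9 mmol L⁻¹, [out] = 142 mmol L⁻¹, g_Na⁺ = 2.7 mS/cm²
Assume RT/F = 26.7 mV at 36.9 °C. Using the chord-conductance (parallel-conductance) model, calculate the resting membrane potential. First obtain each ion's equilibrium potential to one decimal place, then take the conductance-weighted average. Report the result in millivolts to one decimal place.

-76.5 mV

E_K⁺ = (26.7/1)·ln(3.12/133) = -100.2 mV
E_Na⁺ = (26.7/1)·ln(142/24.9) = 46.5 mV
Vm = (Σ gᵢEᵢ)/(Σ gᵢ) = (14·-100.2 + 2.7·46.5) / (14 + 2.7)
= -1277.25 / 16.7 = -76.48 mV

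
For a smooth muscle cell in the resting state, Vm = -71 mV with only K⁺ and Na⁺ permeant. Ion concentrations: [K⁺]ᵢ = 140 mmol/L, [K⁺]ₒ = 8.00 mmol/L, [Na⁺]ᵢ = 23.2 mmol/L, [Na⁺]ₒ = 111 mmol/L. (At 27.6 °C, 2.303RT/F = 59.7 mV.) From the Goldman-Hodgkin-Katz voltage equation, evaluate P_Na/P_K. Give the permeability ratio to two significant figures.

Let α = P_Na/P_K. GHK: Vm = 59.7·log₁₀[(Kₒ + α·Naₒ)/(Kᵢ + α·Naᵢ)].
10^(Vm/59.7) = 10^(-71.0/59.7) = 0.064673
So 0.064673·(Kᵢ + α·Naᵢ) = Kₒ + α·Naₒ → α = (0.064673·140.0 − 8.0) / (111.0 − 0.064673·23.2)
α = (9.054 − 8.0) / (111.0 − 1.5) = 1.054/109.5 = 0.009627

0.0096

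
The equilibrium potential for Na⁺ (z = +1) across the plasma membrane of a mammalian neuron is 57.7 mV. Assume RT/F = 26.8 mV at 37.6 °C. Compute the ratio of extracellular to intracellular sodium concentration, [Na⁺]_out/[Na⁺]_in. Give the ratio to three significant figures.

ln([out]/[in]) = E·z/(26.8) = 57.7 × 1 / 26.8 = 2.1530
[out]/[in] = e^(2.1530) = 8.611

8.61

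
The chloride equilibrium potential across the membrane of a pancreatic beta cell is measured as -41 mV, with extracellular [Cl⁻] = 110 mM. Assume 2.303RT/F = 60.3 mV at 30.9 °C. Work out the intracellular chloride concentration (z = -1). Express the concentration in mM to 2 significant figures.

23 mM

Nernst: E = (60.3/-1) · log₁₀([out]/[in]), so log₁₀([out]/[in]) = -41.0 × -1 / 60.3 = 0.6799.
[out]/[in] = 10^(0.6799) = 4.786.
[in] = 110 / 4.786 = 22.99 mM.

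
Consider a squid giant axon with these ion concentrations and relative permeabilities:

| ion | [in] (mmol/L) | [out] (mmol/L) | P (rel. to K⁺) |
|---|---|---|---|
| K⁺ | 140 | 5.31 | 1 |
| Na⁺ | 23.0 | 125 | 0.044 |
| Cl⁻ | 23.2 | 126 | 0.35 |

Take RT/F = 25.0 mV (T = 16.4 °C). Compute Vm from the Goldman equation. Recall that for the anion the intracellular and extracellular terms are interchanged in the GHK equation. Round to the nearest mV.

Vm = 25.0 · ln[(Σ P·[cation]ₒ + Σ P·[anion]ᵢ) / (Σ P·[cation]ᵢ + Σ P·[anion]ₒ)]
Numerator = 1×5.31 + 0.044×125 + 0.35×23.2 = 18.93
Denominator = 1×140 + 0.044×23.0 + 0.35×126 = 185.1
Vm = 25.0 · ln(0.10226) = 25.0 × (-2.2802) = -57.01 mV

-57 mV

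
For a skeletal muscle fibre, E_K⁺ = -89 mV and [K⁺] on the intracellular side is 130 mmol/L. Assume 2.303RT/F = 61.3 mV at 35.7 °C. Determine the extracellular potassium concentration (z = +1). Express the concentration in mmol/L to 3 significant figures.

4.59 mmol/L

Nernst: E = (61.3/1) · log₁₀([out]/[in]), so log₁₀([out]/[in]) = -89.0 × 1 / 61.3 = -1.4519.
[out]/[in] = 10^(-1.4519) = 0.03533.
[out] = 0.03533 × 130 = 4.593 mmol/L.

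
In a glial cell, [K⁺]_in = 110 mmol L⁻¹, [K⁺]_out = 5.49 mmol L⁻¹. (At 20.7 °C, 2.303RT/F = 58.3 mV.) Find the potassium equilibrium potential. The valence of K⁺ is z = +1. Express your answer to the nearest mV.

-76 mV

E = (58.3/z) · log₁₀([K⁺]_out/[K⁺]_in) with z = +1.
= (58.3/1) · log₁₀(5.49/110) = 58.30 · log₁₀(0.04991)
= 58.30 · (-1.3018) = -75.90 mV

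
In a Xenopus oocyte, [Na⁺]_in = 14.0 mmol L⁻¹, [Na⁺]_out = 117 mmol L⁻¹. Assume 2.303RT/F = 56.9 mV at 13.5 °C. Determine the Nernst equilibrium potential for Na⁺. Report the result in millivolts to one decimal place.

E = (56.9/z) · log₁₀([Na⁺]_out/[Na⁺]_in) with z = +1.
= (56.9/1) · log₁₀(117/14.0) = 56.90 · log₁₀(8.357)
= 56.90 · (0.9221) = 52.47 mV

52.5 mV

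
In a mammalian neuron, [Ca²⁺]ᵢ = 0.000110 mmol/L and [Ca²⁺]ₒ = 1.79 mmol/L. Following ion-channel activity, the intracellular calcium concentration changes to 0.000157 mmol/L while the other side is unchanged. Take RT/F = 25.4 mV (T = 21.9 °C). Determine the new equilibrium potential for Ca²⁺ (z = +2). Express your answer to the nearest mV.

119 mV

After the shift: [Ca²⁺]_out = 1.79, [Ca²⁺]_in = 0.000157 mmol/L.
E_new = (25.4/2)·ln(1.79/0.000157) = 12.70 · (9.3415) = 118.64 mV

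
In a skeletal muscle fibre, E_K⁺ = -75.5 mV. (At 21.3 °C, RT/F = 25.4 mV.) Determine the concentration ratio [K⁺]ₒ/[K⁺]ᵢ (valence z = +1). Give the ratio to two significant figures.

ln([out]/[in]) = E·z/(25.4) = -75.5 × 1 / 25.4 = -2.9724
[out]/[in] = e^(-2.9724) = 0.05118

0.051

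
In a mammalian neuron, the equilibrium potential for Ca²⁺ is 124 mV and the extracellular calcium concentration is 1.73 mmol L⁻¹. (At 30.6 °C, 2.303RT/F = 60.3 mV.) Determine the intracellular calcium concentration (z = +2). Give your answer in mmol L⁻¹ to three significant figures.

Nernst: E = (60.3/2) · log₁₀([out]/[in]), so log₁₀([out]/[in]) = 124.0 × 2 / 60.3 = 4.1128.
[out]/[in] = 10^(4.1128) = 1.296e+04.
[in] = 1.73 / 1.296e+04 = 0.0001334 mmol L⁻¹.

0.000133 mmol L⁻¹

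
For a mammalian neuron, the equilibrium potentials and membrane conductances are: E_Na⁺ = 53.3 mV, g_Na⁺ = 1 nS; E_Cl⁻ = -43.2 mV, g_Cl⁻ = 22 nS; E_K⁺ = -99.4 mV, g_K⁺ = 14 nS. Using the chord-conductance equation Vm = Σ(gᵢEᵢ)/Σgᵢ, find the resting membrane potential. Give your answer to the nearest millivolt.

-62 mV

Σ gᵢEᵢ = 1·(53.3) + 22·(-43.2) + 14·(-99.4) = -2288.70
Σ gᵢ = 1 + 22 + 14 = 37
Vm = -2288.70 / 37 = -61.86 mV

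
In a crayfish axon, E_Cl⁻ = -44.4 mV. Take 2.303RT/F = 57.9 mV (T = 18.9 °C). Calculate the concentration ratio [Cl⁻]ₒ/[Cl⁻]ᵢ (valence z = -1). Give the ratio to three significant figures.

log₁₀([out]/[in]) = E·z/(57.9) = -44.4 × -1 / 57.9 = 0.7668
[out]/[in] = 10^(0.7668) = 5.846

5.85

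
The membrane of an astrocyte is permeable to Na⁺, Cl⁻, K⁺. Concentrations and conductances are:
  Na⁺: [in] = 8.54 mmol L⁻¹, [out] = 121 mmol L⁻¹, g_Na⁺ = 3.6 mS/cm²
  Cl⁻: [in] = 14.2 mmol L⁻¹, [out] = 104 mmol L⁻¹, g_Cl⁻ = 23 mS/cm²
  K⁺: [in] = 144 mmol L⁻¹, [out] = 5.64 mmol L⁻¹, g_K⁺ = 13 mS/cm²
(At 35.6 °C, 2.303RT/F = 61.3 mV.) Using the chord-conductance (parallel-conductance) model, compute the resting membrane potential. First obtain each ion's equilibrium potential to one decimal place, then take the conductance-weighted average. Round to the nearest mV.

-53 mV

E_Na⁺ = (61.3/1)·log₁₀(121/8.54) = 70.6 mV
E_Cl⁻ = (61.3/-1)·log₁₀(104/14.2) = -53.0 mV
E_K⁺ = (61.3/1)·log₁₀(5.64/144) = -86.3 mV
Vm = (Σ gᵢEᵢ)/(Σ gᵢ) = (3.6·70.6 + 23·-53.0 + 13·-86.3) / (3.6 + 23 + 13)
= -2086.74 / 39.6 = -52.70 mV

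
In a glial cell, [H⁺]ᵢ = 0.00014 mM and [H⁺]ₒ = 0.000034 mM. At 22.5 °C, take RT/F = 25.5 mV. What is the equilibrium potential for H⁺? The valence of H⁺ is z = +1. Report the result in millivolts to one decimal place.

E = (25.5/z) · ln([H⁺]_out/[H⁺]_in) with z = +1.
= (25.5/1) · ln(0.000034/0.00014) = 25.50 · ln(0.2429)
= 25.50 · (-1.4153) = -36.09 mV

-36.1 mV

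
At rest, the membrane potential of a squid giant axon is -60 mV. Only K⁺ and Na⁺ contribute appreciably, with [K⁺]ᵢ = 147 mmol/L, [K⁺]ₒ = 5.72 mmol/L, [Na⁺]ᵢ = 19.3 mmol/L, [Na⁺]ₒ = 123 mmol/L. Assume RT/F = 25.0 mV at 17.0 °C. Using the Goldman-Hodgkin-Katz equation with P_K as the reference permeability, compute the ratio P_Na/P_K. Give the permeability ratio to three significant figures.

0.0628

Let α = P_Na/P_K. GHK: Vm = 25.0·ln[(Kₒ + α·Naₒ)/(Kᵢ + α·Naᵢ)].
e^(Vm/25.0) = e^(-60.0/25.0) = 0.090718
So 0.090718·(Kᵢ + α·Naᵢ) = Kₒ + α·Naₒ → α = (0.090718·147.0 − 5.72) / (123.0 − 0.090718·19.3)
α = (13.34 − 5.72) / (123.0 − 1.751) = 7.616/121.2 = 0.06281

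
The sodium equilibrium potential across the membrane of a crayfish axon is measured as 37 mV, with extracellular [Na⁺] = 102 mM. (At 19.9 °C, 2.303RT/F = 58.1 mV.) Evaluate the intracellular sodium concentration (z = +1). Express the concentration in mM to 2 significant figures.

Nernst: E = (58.1/1) · log₁₀([out]/[in]), so log₁₀([out]/[in]) = 37.0 × 1 / 58.1 = 0.6368.
[out]/[in] = 10^(0.6368) = 4.333.
[in] = 102 / 4.333 = 23.54 mM.

24 mM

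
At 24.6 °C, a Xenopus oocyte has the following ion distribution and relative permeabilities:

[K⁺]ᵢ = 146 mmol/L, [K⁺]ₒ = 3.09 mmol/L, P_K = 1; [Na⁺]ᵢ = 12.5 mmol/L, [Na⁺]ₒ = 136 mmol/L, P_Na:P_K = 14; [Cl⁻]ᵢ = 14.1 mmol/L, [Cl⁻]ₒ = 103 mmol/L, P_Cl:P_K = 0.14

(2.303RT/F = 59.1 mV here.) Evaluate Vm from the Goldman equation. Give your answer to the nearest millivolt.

Vm = 59.1 · log₁₀[(Σ P·[cation]ₒ + Σ P·[anion]ᵢ) / (Σ P·[cation]ᵢ + Σ P·[anion]ₒ)]
Numerator = 1×3.09 + 14×136 + 0.14×14.1 = 1909
Denominator = 1×146 + 14×12.5 + 0.14×103 = 335.4
Vm = 59.1 · log₁₀(5.6916) = 59.1 × (0.7552) = 44.63 mV

45 mV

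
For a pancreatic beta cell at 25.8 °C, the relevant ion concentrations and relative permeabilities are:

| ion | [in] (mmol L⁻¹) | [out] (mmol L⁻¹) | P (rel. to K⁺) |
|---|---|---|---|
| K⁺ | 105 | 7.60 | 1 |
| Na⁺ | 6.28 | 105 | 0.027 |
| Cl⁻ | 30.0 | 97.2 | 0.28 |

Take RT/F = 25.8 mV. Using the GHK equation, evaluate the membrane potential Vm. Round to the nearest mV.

Vm = 25.8 · ln[(Σ P·[cation]ₒ + Σ P·[anion]ᵢ) / (Σ P·[cation]ᵢ + Σ P·[anion]ₒ)]
Numerator = 1×7.60 + 0.027×105 + 0.28×30.0 = 18.84
Denominator = 1×105 + 0.027×6.28 + 0.28×97.2 = 132.4
Vm = 25.8 · ln(0.14227) = 25.8 × (-1.9500) = -50.31 mV

-50 mV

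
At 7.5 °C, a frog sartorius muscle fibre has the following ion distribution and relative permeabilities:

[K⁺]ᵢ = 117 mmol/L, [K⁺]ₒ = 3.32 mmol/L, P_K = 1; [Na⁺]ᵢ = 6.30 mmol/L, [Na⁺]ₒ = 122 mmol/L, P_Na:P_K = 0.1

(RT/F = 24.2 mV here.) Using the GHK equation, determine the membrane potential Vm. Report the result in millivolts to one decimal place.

-49.0 mV

Vm = 24.2 · ln[(Σ P·[cation]ₒ + Σ P·[anion]ᵢ) / (Σ P·[cation]ᵢ + Σ P·[anion]ₒ)]
Numerator = 1×3.32 + 0.1×122 = 15.52
Denominator = 1×117 + 0.1×6.30 = 117.6
Vm = 24.2 · ln(0.13194) = 24.2 × (-2.0254) = -49.02 mV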